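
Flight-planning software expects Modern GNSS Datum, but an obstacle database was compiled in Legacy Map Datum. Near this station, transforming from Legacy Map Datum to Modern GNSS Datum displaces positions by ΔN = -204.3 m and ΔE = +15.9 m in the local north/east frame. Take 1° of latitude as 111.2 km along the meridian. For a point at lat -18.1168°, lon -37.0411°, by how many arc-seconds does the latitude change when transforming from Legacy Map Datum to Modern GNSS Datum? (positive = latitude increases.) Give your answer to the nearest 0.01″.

Δφ = -6.61″

1° of latitude = 111.2 km, so Δφ = -204.3 / 111200 = -0.0018372° = -6.614″.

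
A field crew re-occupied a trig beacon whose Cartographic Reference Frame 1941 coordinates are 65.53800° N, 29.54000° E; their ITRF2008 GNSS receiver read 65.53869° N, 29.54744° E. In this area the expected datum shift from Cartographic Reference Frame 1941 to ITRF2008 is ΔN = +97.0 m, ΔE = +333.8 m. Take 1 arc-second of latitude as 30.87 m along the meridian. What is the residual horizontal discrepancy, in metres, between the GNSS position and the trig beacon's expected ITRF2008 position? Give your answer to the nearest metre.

22 m

Observed coordinate differences: Δφ = +0.00069°, Δλ = +0.00744°.
Converting to metres (1° lat = 111132 m, cos φ = 0.414090): observed ΔN = 76.7 m, observed ΔE = 342.4 m.
Subtracting the expected shift leaves a residual of 76.7 − (97.0) = -20.3 m north and 342.4 − (333.8) = 8.6 m east.
Residual distance = √((-20.3)² + 8.6²) = 22.1 m.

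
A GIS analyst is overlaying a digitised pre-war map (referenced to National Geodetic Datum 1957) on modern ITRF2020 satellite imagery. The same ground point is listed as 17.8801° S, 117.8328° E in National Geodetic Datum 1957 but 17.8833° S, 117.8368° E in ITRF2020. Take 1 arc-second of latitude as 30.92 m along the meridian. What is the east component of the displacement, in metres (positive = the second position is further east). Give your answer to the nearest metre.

ΔE = 424 m

Δφ = -17.8833° − -17.8801° = -0.0032°; Δλ = 117.8368° − 117.8328° = +0.0040°.
1° of latitude = 3600 × 30.92 = 111312 m.
ΔN = Δφ × 111312 = -356.2 m; ΔE = Δλ × 111312 × cos(-17.8801°) = +0.0040 × 111312 × 0.951701 = 423.7 m.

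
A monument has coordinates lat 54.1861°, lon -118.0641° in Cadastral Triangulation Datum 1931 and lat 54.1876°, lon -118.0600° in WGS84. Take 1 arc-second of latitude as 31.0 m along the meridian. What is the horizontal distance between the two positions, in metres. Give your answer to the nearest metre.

316 m

Δφ = 54.1876° − 54.1861° = +0.0015°; Δλ = -118.0600° − -118.0641° = +0.0041°.
1° of latitude = 3600 × 31.00 = 111600 m.
ΔN = Δφ × 111600 = 167.4 m; ΔE = Δλ × 111600 × cos(54.1861°) = +0.0041 × 111600 × 0.585154 = 267.7 m.
Distance = √(ΔE² + ΔN²) = √(267.7² + 167.4²) = 315.8 m.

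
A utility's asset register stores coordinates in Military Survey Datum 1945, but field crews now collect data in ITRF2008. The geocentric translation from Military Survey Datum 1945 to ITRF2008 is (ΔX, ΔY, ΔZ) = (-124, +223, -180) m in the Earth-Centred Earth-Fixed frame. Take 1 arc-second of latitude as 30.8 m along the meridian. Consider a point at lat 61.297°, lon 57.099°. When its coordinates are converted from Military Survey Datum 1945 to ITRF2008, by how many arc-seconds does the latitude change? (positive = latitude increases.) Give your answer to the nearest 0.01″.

sin φ = 0.877121, cos φ = 0.480269, sin λ = 0.839610, cos λ = 0.543189.
North component: ΔN = −sin φ cos λ·ΔX − sin φ sin λ·ΔY + cos φ·ΔZ = −(0.877121)(0.543189)(-124) − (0.877121)(0.839610)(223) + (0.480269)(-180) = -191.60 m.
1° of latitude spans 3600 × 30.80 = 110880 m, so Δφ = -191.60 / 110880 × 3600 = -6.221″.

Δφ = -6.22″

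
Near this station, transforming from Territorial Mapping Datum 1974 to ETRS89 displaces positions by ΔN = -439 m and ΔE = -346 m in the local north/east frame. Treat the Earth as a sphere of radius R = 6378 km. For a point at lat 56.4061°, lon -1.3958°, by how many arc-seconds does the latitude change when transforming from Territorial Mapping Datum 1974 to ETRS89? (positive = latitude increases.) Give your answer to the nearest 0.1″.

Δφ = -14.2″

On a sphere of radius R, 1 rad of latitude = R, so Δφ = ΔN / R = -439.0 / 6378000 = -6.8830e-05 rad = -14.197″.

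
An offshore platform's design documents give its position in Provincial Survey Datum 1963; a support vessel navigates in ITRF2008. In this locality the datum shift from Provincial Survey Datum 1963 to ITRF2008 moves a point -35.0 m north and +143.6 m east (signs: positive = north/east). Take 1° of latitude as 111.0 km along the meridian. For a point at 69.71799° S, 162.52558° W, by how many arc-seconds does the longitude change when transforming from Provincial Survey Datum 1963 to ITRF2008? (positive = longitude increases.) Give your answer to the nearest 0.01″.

Δλ = 13.44″

At latitude -69.71799°, cos φ = 0.346641.
1° of longitude at this latitude = 111.0 × cos φ = 38.48 km, so Δλ = 143.6 / 38477.2 = 0.0037321° = 13.436″.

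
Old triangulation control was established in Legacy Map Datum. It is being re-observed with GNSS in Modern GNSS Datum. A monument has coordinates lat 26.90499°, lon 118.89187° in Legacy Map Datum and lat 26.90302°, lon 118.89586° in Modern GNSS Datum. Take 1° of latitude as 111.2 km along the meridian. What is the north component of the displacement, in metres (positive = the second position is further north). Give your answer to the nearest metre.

Δφ = 26.90302° − 26.90499° = -0.00197°; Δλ = 118.89586° − 118.89187° = +0.00399°.
ΔN = Δφ × 111200 = -219.1 m; ΔE = Δλ × 111200 × cos(26.90499°) = +0.00399 × 111200 × 0.891758 = 395.7 m.

ΔN = -219 m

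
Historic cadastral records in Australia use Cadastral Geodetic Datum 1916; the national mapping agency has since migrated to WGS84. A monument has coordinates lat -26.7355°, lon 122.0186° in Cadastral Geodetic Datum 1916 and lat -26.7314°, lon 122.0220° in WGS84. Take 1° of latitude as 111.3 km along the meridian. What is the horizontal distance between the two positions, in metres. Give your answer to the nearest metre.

568 m

Δφ = -26.7314° − -26.7355° = +0.0041°; Δλ = 122.0220° − 122.0186° = +0.0034°.
ΔN = Δφ × 111300 = 456.3 m; ΔE = Δλ × 111300 × cos(-26.7355°) = +0.0034 × 111300 × 0.893093 = 338.0 m.
Distance = √(ΔE² + ΔN²) = √(338.0² + 456.3²) = 567.9 m.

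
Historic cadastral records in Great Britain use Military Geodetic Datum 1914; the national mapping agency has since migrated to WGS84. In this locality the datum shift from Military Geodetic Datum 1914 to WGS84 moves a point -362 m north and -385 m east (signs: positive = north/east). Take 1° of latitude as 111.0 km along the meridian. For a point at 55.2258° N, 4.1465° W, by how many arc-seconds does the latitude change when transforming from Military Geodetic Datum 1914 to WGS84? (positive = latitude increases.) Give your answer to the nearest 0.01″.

1° of latitude = 111.0 km, so Δφ = -362.0 / 111000 = -0.0032613° = -11.741″.

Δφ = -11.74″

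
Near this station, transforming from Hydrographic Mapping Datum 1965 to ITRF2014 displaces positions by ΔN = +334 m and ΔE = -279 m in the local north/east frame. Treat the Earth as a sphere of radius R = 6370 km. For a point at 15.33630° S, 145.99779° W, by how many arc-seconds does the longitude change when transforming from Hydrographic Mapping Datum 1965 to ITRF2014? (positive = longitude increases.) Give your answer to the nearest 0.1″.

At latitude -15.33630°, cos φ = 0.964390.
One radian of longitude at latitude φ spans R cos φ, so Δλ = ΔE / (R cos φ) = -279.0 / (6370000 × 0.964390) = -4.5416e-05 rad = -9.368″.

Δλ = -9.4″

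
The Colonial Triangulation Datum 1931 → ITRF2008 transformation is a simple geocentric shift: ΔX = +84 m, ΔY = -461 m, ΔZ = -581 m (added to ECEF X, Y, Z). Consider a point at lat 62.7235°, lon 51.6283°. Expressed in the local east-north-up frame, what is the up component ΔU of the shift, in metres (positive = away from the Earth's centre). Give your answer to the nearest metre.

The local up (radial) axis is (cos φ cos λ, cos φ sin λ, sin φ), giving ΔU = 23.897 − 165.635 − 516.396 = -658.13 m.

ΔU = -658 m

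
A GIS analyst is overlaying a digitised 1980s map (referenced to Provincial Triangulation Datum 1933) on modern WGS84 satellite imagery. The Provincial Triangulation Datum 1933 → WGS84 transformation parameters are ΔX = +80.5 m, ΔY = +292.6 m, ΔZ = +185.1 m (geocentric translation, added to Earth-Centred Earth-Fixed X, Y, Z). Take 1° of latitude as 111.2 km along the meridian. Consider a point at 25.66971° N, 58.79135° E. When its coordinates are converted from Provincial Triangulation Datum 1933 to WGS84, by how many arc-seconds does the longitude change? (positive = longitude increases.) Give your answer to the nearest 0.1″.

sin φ = 0.433183, cos φ = 0.901306, sin λ = 0.855286, cos λ = 0.518156.
East component: ΔE = −sin λ·ΔX + cos λ·ΔY = −(0.855286)(80.5) + (0.518156)(292.6) = 82.76 m.
1° of latitude spans 111200 m; at latitude φ, 1° of longitude spans that × cos φ = 100225.2 m, so Δλ = 82.76 / 100225.2 × 3600 = 2.973″.

Δλ = 3.0″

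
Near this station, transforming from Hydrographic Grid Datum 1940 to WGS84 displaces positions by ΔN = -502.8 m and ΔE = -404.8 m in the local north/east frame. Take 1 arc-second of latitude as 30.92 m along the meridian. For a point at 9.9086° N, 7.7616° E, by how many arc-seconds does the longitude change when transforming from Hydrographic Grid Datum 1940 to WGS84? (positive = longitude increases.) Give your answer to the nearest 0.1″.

At latitude 9.9086°, cos φ = 0.985084.
1″ of longitude at this latitude = 30.92 × cos φ = 30.4588 m, so Δλ = -404.8 / 30.4588 = -13.290″.

Δλ = -13.3″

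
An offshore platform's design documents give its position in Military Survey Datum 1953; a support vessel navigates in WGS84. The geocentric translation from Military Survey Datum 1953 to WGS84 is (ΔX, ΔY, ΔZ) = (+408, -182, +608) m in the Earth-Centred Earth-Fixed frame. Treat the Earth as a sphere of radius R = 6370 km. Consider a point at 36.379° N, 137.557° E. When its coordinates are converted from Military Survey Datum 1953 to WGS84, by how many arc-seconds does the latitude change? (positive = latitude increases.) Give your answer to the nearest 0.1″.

Δφ = 24.0″

sin φ = 0.593124, cos φ = 0.805111, sin λ = 0.674856, cos λ = -0.737949.
North component: ΔN = −sin φ cos λ·ΔX − sin φ sin λ·ΔY + cos φ·ΔZ = −(0.593124)(-0.737949)(408) − (0.593124)(0.674856)(-182) + (0.805111)(608) = 740.94 m.
1° of latitude spans πR/180 = 111177 m, so Δφ = 740.94 / 111177 × 3600 = 23.992″.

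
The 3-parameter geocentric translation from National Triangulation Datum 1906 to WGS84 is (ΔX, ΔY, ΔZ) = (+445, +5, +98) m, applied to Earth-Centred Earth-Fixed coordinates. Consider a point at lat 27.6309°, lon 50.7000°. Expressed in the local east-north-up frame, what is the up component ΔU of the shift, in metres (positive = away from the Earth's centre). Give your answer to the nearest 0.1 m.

At φ = 27.6309°, λ = 50.7000°: sin φ = 0.463774, cos φ = 0.885954, sin λ = 0.773840, cos λ = 0.633381.
ΔU = cos φ cos λ·ΔX + cos φ sin λ·ΔY + sin φ·ΔZ = (0.885954)(0.633381)(445) + (0.885954)(0.773840)(5) + (0.463774)(98) = 298.59 m.

ΔU = 298.6 m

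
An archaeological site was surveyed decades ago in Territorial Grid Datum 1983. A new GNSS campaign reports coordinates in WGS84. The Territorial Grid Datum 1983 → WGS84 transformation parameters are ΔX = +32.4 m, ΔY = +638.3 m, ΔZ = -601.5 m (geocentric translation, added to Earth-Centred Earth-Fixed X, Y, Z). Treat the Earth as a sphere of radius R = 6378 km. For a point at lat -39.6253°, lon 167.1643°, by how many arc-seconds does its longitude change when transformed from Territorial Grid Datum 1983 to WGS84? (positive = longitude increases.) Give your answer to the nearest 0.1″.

sin φ = -0.637764, cos φ = 0.770232, sin λ = 0.222156, cos λ = -0.975011.
East component: ΔE = −sin λ·ΔX + cos λ·ΔY = −(0.222156)(32.4) + (-0.975011)(638.3) = -629.55 m.
1° of latitude spans πR/180 = 111317 m; at latitude φ, 1° of longitude spans that × cos φ = 85740.0 m, so Δλ = -629.55 / 85740.0 × 3600 = -26.433″.

Δλ = -26.4″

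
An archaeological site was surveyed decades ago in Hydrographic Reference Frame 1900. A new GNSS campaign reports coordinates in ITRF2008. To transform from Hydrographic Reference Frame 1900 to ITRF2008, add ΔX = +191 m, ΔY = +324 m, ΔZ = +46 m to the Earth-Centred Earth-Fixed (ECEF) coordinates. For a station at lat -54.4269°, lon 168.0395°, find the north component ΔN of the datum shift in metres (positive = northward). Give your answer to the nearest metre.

At φ = -54.4269°, λ = 168.0395°: sin φ = -0.813374, cos φ = 0.581741, sin λ = 0.207237, cos λ = -0.978291.
ΔN = −sin φ cos λ·ΔX − sin φ sin λ·ΔY + cos φ·ΔZ = −(-0.813374)(-0.978291)(191) − (-0.813374)(0.207237)(324) + (0.581741)(46) = -70.61 m.

ΔN = -71 m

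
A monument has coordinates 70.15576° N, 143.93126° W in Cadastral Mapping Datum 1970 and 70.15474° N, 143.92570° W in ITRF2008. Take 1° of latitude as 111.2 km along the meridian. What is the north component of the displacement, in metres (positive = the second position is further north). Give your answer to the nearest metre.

Δφ = 70.15474° − 70.15576° = -0.00102°; Δλ = -143.92570° − -143.93126° = +0.00556°.
ΔN = Δφ × 111200 = -113.4 m; ΔE = Δλ × 111200 × cos(70.15576°) = +0.00556 × 111200 × 0.339464 = 209.9 m.

ΔN = -113 m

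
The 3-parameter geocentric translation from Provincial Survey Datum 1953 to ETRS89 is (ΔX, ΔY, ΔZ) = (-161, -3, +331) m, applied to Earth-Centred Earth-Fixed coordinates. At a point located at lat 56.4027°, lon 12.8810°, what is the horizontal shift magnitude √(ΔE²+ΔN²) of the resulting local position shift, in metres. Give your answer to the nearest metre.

The local east axis at (φ, λ) is (−sin λ, cos λ, 0), so ΔE = −sin(12.8810°)·(-161) + cos(12.8810°)·(-3) = 32.97 m.
The local north axis is (−sin φ cos λ, −sin φ sin λ, cos φ), giving ΔN = 130.730 + 0.557 + 183.160 = 314.45 m.
Horizontal magnitude = √(ΔE² + ΔN²) = √(32.97² + 314.45²) = 316.17 m.

316 m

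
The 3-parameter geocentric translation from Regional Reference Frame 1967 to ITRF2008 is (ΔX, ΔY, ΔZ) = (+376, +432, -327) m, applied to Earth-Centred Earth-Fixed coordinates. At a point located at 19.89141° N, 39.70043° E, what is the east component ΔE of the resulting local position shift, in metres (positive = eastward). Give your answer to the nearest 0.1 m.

ΔE = 92.2 m

At φ = 19.89141°, λ = 39.70043°: sin φ = 0.340239, cos φ = 0.940339, sin λ = 0.638774, cos λ = 0.769395.
ΔE = −sin λ·ΔX + cos λ·ΔY = −(0.638774)·(376) + (0.769395)·(432) = 92.20 m.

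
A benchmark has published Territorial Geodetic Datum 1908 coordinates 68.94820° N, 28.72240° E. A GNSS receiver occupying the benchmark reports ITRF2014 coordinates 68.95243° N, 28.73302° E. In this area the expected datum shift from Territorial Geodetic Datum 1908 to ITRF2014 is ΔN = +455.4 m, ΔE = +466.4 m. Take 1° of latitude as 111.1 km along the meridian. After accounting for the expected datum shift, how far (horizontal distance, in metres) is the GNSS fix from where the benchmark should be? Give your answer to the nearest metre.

Observed coordinate differences: Δφ = +0.00423°, Δλ = +0.01062°.
Converting to metres (1° lat = 111100 m, cos φ = 0.359212): observed ΔN = 470.0 m, observed ΔE = 423.8 m.
Subtracting the expected shift leaves a residual of 470.0 − (455.4) = 14.6 m north and 423.8 − (466.4) = -42.6 m east.
Residual distance = √(14.6² + (-42.6)²) = 45.0 m.

45 m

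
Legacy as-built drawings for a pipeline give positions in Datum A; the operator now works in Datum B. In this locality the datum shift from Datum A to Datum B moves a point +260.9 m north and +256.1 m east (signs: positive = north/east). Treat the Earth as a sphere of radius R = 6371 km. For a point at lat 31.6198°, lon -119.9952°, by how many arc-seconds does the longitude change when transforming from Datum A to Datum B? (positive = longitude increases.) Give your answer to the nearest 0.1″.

At latitude 31.6198°, cos φ = 0.851546.
One radian of longitude at latitude φ spans R cos φ, so Δλ = ΔE / (R cos φ) = 256.1 / (6371000 × 0.851546) = 4.7206e-05 rad = 9.737″.

Δλ = 9.7″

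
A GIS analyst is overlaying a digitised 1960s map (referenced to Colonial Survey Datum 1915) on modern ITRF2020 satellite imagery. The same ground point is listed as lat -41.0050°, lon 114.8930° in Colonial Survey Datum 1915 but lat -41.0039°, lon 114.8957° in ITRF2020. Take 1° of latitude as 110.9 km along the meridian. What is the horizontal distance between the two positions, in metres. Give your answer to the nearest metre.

Δφ = -41.0039° − -41.0050° = +0.0011°; Δλ = 114.8957° − 114.8930° = +0.0027°.
ΔN = Δφ × 110900 = 122.0 m; ΔE = Δλ × 110900 × cos(-41.0050°) = +0.0027 × 110900 × 0.754652 = 226.0 m.
Distance = √(ΔE² + ΔN²) = √(226.0² + 122.0²) = 256.8 m.

257 m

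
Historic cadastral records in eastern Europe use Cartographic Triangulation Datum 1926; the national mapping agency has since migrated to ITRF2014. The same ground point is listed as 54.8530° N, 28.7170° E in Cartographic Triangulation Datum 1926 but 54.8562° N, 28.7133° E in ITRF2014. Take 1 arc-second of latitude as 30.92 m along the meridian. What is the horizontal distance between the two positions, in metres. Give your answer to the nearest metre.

Δφ = 54.8562° − 54.8530° = +0.0032°; Δλ = 28.7133° − 28.7170° = -0.0037°.
1° of latitude = 3600 × 30.92 = 111312 m.
ΔN = Δφ × 111312 = 356.2 m; ΔE = Δλ × 111312 × cos(54.8530°) = -0.0037 × 111312 × 0.575676 = -237.1 m.
Distance = √(ΔE² + ΔN²) = √((-237.1)² + 356.2²) = 427.9 m.

428 m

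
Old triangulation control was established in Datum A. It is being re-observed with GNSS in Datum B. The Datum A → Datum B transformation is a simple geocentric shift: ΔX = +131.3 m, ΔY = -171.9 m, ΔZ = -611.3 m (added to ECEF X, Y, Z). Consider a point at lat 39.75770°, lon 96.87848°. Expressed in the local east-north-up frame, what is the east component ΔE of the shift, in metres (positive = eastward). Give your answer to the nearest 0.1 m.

The local east axis at (φ, λ) is (−sin λ, cos λ, 0), so ΔE = −sin(96.87848°)·131.3 + cos(96.87848°)·(-171.9) = -109.77 m.

ΔE = -109.8 m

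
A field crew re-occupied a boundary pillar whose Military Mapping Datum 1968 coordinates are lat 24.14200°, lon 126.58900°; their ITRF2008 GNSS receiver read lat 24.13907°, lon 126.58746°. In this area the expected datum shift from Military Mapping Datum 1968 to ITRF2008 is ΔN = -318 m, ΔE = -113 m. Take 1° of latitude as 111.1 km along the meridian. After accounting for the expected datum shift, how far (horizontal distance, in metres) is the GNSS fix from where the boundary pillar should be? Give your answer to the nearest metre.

Observed coordinate differences: Δφ = -0.00293°, Δλ = -0.00154°.
Converting to metres (1° lat = 111100 m, cos φ = 0.912535): observed ΔN = -325.5 m, observed ΔE = -156.1 m.
Subtracting the expected shift leaves a residual of -325.5 − (-318) = -7.5 m north and -156.1 − (-113) = -43.1 m east.
Residual distance = √((-7.5)² + (-43.1)²) = 43.8 m.

44 m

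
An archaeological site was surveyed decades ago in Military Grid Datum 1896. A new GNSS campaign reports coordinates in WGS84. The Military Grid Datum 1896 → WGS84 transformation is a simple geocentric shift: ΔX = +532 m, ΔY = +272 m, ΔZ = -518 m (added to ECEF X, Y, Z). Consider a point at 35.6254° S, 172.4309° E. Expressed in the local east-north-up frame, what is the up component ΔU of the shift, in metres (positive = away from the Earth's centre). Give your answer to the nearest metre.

The local up (radial) axis is (cos φ cos λ, cos φ sin λ, sin φ), giving ΔU = -428.664 + 29.123 + 301.726 = -97.82 m.

ΔU = -98 m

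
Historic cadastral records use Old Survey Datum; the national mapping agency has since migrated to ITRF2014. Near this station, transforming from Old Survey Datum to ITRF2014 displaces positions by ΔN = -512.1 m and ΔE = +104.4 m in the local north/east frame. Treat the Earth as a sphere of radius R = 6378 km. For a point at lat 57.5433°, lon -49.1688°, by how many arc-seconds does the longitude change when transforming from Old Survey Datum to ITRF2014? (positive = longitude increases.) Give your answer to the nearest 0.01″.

At latitude 57.5433°, cos φ = 0.536662.
One radian of longitude at latitude φ spans R cos φ, so Δλ = ΔE / (R cos φ) = 104.4 / (6378000 × 0.536662) = 3.0501e-05 rad = 6.291″.

Δλ = 6.29″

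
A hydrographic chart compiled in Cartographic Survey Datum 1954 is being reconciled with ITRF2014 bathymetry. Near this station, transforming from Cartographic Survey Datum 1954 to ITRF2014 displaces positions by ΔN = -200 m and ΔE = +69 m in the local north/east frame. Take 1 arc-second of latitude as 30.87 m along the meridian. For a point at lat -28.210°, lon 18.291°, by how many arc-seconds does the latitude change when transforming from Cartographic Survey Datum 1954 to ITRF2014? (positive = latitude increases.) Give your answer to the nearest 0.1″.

Δφ = -6.5″

1″ of latitude = 30.87 m, so Δφ = -200.0 / 30.87 = -6.479″.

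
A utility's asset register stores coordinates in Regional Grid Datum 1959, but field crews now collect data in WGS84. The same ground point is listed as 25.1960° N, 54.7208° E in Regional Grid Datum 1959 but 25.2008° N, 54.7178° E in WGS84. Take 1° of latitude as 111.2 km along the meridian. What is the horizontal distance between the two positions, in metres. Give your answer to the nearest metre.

613 m

Δφ = 25.2008° − 25.1960° = +0.0048°; Δλ = 54.7178° − 54.7208° = -0.0030°.
ΔN = Δφ × 111200 = 533.8 m; ΔE = Δλ × 111200 × cos(25.1960°) = -0.0030 × 111200 × 0.904857 = -301.9 m.
Distance = √(ΔE² + ΔN²) = √((-301.9)² + 533.8²) = 613.2 m.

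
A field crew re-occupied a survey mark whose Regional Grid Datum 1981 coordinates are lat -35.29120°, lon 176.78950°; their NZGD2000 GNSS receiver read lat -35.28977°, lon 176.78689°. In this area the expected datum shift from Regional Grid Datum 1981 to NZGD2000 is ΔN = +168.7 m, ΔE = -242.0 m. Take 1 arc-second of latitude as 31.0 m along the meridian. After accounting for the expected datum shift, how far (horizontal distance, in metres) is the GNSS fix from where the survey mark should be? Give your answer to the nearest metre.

10 m

Observed coordinate differences: Δφ = +0.00143°, Δλ = -0.00261°.
Converting to metres (1° lat = 111600 m, cos φ = 0.816226): observed ΔN = 159.6 m, observed ΔE = -237.7 m.
Subtracting the expected shift leaves a residual of 159.6 − (168.7) = -9.1 m north and -237.7 − (-242.0) = 4.3 m east.
Residual distance = √((-9.1)² + 4.3²) = 10.1 m.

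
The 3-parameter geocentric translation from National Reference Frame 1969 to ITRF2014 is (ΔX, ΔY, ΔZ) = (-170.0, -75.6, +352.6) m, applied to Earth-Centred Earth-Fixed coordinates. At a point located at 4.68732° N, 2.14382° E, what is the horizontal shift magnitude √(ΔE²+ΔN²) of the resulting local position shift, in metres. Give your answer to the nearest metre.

372 m

The local east axis at (φ, λ) is (−sin λ, cos λ, 0), so ΔE = −sin(2.14382°)·(-170.0) + cos(2.14382°)·(-75.6) = -69.19 m.
The local north axis is (−sin φ cos λ, −sin φ sin λ, cos φ), giving ΔN = 13.882 + 0.231 + 351.421 = 365.53 m.
Horizontal magnitude = √(ΔE² + ΔN²) = √((-69.19)² + 365.53²) = 372.02 m.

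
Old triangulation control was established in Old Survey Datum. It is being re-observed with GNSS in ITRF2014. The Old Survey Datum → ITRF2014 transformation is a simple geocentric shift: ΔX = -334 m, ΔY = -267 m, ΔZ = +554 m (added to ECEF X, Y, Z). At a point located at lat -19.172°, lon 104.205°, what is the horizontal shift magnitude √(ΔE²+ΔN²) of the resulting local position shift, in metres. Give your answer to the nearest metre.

The local east axis at (φ, λ) is (−sin λ, cos λ, 0), so ΔE = −sin(104.205°)·(-334) + cos(104.205°)·(-267) = 389.31 m.
The local north axis is (−sin φ cos λ, −sin φ sin λ, cos φ), giving ΔN = 26.916 − 85.003 + 523.273 = 465.19 m.
Horizontal magnitude = √(ΔE² + ΔN²) = √(389.31² + 465.19²) = 606.60 m.

607 m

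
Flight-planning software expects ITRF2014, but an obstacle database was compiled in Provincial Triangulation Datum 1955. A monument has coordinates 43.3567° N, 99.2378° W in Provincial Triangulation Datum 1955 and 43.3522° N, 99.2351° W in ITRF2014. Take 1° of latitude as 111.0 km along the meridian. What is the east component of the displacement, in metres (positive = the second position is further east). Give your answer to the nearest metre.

ΔE = 218 m

Δφ = 43.3522° − 43.3567° = -0.0045°; Δλ = -99.2351° − -99.2378° = +0.0027°.
ΔN = Δφ × 111000 = -499.5 m; ΔE = Δλ × 111000 × cos(43.3567°) = +0.0027 × 111000 × 0.727094 = 217.9 m.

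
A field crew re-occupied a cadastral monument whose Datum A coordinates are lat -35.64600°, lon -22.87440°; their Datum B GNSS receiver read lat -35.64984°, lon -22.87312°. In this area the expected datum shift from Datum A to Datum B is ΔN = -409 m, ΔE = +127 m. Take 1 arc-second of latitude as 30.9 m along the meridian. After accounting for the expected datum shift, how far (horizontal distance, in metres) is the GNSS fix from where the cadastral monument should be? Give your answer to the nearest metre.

21 m

Observed coordinate differences: Δφ = -0.00384°, Δλ = +0.00128°.
Converting to metres (1° lat = 111240 m, cos φ = 0.812633): observed ΔN = -427.2 m, observed ΔE = 115.7 m.
Subtracting the expected shift leaves a residual of -427.2 − (-409) = -18.2 m north and 115.7 − (127) = -11.3 m east.
Residual distance = √((-18.2)² + (-11.3)²) = 21.4 m.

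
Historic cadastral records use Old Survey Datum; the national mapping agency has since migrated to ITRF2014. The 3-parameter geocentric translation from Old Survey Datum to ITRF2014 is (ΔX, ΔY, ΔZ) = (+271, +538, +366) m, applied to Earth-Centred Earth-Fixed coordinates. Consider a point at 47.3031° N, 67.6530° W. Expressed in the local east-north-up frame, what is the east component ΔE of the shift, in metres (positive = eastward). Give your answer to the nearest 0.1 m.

The local east axis at (φ, λ) is (−sin λ, cos λ, 0), so ΔE = −sin(-67.6530°)·271 + cos(-67.6530°)·538 = 455.20 m.

ΔE = 455.2 m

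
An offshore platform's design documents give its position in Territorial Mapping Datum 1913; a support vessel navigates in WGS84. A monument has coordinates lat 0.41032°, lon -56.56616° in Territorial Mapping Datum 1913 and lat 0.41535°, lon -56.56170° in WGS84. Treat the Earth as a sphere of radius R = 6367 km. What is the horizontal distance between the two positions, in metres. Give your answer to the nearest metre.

747 m

Δφ = 0.41535° − 0.41032° = +0.00503°; Δλ = -56.56170° − -56.56616° = +0.00446°.
1° along a meridian = πR/180 = 111125 m.
ΔN = Δφ × 111125 = 559.0 m; ΔE = Δλ × 111125 × cos(0.41032°) = +0.00446 × 111125 × 0.999974 = 495.6 m.
Distance = √(ΔE² + ΔN²) = √(495.6² + 559.0²) = 747.0 m.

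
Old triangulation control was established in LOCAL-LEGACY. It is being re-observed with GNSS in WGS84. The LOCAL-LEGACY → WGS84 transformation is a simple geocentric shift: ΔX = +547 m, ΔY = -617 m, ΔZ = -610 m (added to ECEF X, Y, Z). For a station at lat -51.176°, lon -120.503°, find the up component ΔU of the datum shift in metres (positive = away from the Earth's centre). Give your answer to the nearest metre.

At φ = -51.176°, λ = -120.503°: sin φ = -0.779075, cos φ = 0.626930, sin λ = -0.861603, cos λ = -0.507583.
ΔU = cos φ cos λ·ΔX + cos φ sin λ·ΔY + sin φ·ΔZ = (0.626930)(-0.507583)(547) + (0.626930)(-0.861603)(-617) + (-0.779075)(-610) = 634.45 m.

ΔU = 634 m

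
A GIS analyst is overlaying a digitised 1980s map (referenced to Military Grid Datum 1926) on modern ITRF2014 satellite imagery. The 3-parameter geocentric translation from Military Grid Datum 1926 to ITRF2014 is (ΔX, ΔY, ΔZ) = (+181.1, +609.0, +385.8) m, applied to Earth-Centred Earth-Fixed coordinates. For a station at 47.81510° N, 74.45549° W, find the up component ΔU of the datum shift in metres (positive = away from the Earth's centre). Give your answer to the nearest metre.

ΔU = -76 m

At φ = 47.81510°, λ = -74.45549°: sin φ = 0.740982, cos φ = 0.671525, sin λ = -0.963423, cos λ = 0.267987.
ΔU = cos φ cos λ·ΔX + cos φ sin λ·ΔY + sin φ·ΔZ = (0.671525)(0.267987)(181.1) + (0.671525)(-0.963423)(609.0) + (0.740982)(385.8) = -75.54 m.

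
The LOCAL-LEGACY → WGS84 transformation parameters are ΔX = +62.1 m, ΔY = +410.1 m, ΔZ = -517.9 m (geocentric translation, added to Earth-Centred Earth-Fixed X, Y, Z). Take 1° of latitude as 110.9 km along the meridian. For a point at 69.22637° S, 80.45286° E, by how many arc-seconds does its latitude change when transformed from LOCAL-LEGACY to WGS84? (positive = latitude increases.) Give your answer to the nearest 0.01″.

sin φ = -0.934989, cos φ = 0.354677, sin λ = 0.986149, cos λ = 0.165859.
North component: ΔN = −sin φ cos λ·ΔX − sin φ sin λ·ΔY + cos φ·ΔZ = −(-0.934989)(0.165859)(62.1) − (-0.934989)(0.986149)(410.1) + (0.354677)(-517.9) = 204.07 m.
1° of latitude spans 110900 m, so Δφ = 204.07 / 110900 × 3600 = 6.624″.

Δφ = 6.62″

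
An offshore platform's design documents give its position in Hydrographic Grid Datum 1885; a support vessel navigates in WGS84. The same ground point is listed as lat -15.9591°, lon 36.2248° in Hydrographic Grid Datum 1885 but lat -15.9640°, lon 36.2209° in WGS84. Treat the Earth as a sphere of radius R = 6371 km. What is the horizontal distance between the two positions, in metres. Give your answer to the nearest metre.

Δφ = -15.9640° − -15.9591° = -0.0049°; Δλ = 36.2209° − 36.2248° = -0.0039°.
1° along a meridian = πR/180 = 111195 m.
ΔN = Δφ × 111195 = -544.9 m; ΔE = Δλ × 111195 × cos(-15.9591°) = -0.0039 × 111195 × 0.961458 = -416.9 m.
Distance = √(ΔE² + ΔN²) = √((-416.9)² + (-544.9)²) = 686.1 m.

686 m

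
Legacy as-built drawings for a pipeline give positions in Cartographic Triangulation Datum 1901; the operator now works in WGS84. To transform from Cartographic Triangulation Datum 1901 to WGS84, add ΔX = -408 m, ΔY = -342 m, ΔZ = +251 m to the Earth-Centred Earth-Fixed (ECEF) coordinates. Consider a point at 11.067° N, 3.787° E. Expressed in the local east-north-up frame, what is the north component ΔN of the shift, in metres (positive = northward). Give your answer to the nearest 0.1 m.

ΔN = 328.8 m

The local north axis is (−sin φ cos λ, −sin φ sin λ, cos φ), giving ΔN = 78.147 + 4.336 + 246.332 = 328.82 m.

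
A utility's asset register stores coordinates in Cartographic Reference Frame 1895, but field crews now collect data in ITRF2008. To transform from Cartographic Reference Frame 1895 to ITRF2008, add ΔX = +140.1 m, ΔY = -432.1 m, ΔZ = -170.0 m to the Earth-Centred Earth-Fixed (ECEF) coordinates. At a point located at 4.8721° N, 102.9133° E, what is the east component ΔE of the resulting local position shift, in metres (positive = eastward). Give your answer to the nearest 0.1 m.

ΔE = -40.0 m

The local east axis at (φ, λ) is (−sin λ, cos λ, 0), so ΔE = −sin(102.9133°)·140.1 + cos(102.9133°)·(-432.1) = -39.99 m.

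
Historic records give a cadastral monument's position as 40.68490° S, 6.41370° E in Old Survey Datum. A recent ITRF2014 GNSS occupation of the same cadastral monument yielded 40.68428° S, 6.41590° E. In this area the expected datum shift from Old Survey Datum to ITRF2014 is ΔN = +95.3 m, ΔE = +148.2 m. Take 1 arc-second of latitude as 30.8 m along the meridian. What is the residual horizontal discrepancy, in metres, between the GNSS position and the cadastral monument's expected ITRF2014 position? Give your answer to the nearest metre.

Observed coordinate differences: Δφ = +0.00062°, Δλ = +0.00220°.
Converting to metres (1° lat = 110880 m, cos φ = 0.758306): observed ΔN = 68.7 m, observed ΔE = 185.0 m.
Subtracting the expected shift leaves a residual of 68.7 − (95.3) = -26.6 m north and 185.0 − (148.2) = 36.8 m east.
Residual distance = √((-26.6)² + 36.8²) = 45.4 m.

45 m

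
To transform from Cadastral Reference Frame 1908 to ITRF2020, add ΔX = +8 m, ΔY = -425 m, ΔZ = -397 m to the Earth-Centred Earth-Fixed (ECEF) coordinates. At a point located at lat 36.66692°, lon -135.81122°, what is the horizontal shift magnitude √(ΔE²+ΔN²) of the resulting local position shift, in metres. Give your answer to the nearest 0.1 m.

At φ = 36.66692°, λ = -135.81122°: sin φ = 0.597162, cos φ = 0.802121, sin λ = -0.697025, cos λ = -0.717047.
ΔE = −sin λ·ΔX + cos λ·ΔY = −(-0.697025)·(8) + (-0.717047)·(-425) = 310.32 m.
ΔN = −sin φ cos λ·ΔX − sin φ sin λ·ΔY + cos φ·ΔZ = −(0.597162)(-0.717047)(8) − (0.597162)(-0.697025)(-425) + (0.802121)(-397) = -491.92 m.
Horizontal magnitude = √(ΔE² + ΔN²) = √(310.32² + (-491.92)²) = 581.62 m.

581.6 m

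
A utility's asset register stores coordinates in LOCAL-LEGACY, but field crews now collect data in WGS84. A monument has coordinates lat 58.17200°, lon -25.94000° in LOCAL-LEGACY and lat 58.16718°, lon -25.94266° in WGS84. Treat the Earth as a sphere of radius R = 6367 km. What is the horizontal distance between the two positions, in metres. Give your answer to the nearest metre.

Δφ = 58.16718° − 58.17200° = -0.00482°; Δλ = -25.94266° − -25.94000° = -0.00266°.
1° along a meridian = πR/180 = 111125 m.
ΔN = Δφ × 111125 = -535.6 m; ΔE = Δλ × 111125 × cos(58.17200°) = -0.00266 × 111125 × 0.527371 = -155.9 m.
Distance = √(ΔE² + ΔN²) = √((-155.9)² + (-535.6)²) = 557.8 m.

558 m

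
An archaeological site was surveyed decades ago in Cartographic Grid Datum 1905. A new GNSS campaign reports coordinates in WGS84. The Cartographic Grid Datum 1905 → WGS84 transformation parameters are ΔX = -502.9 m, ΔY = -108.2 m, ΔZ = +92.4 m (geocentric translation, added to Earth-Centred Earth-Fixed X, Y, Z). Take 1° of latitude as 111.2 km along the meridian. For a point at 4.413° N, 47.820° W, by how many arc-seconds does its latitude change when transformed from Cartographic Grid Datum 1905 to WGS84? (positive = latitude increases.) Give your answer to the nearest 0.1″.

sin φ = 0.076945, cos φ = 0.997035, sin λ = -0.741039, cos λ = 0.671462.
North component: ΔN = −sin φ cos λ·ΔX − sin φ sin λ·ΔY + cos φ·ΔZ = −(0.076945)(0.671462)(-502.9) − (0.076945)(-0.741039)(-108.2) + (0.997035)(92.4) = 111.94 m.
1° of latitude spans 111200 m, so Δφ = 111.94 / 111200 × 3600 = 3.624″.

Δφ = 3.6″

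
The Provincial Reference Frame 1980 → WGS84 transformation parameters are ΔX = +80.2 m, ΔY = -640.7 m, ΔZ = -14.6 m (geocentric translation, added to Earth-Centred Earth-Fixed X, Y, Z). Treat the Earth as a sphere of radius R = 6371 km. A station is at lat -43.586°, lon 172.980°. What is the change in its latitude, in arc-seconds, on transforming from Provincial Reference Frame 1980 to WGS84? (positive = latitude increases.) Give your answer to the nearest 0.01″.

sin φ = -0.689443, cos φ = 0.724340, sin λ = 0.122216, cos λ = -0.992504.
North component: ΔN = −sin φ cos λ·ΔX − sin φ sin λ·ΔY + cos φ·ΔZ = −(-0.689443)(-0.992504)(80.2) − (-0.689443)(0.122216)(-640.7) + (0.724340)(-14.6) = -119.44 m.
1° of latitude spans πR/180 = 111195 m, so Δφ = -119.44 / 111195 × 3600 = -3.867″.

Δφ = -3.87″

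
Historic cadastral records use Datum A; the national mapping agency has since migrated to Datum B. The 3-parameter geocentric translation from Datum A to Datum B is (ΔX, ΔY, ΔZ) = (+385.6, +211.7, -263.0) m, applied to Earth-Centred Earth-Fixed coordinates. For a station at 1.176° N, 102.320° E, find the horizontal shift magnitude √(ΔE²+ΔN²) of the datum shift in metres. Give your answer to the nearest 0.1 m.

498.5 m

The local east axis at (φ, λ) is (−sin λ, cos λ, 0), so ΔE = −sin(102.320°)·385.6 + cos(102.320°)·211.7 = -421.89 m.
The local north axis is (−sin φ cos λ, −sin φ sin λ, cos φ), giving ΔN = 1.689 − 4.245 − 262.945 = -265.50 m.
Horizontal magnitude = √(ΔE² + ΔN²) = √((-421.89)² + (-265.50)²) = 498.48 m.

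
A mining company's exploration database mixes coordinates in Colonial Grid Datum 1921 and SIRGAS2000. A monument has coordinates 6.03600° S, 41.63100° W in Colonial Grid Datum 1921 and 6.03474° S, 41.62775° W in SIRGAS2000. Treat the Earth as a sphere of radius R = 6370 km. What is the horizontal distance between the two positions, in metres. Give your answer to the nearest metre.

Δφ = -6.03474° − -6.03600° = +0.00126°; Δλ = -41.62775° − -41.63100° = +0.00325°.
1° along a meridian = πR/180 = 111177 m.
ΔN = Δφ × 111177 = 140.1 m; ΔE = Δλ × 111177 × cos(-6.03600°) = +0.00325 × 111177 × 0.994456 = 359.3 m.
Distance = √(ΔE² + ΔN²) = √(359.3² + 140.1²) = 385.7 m.

386 m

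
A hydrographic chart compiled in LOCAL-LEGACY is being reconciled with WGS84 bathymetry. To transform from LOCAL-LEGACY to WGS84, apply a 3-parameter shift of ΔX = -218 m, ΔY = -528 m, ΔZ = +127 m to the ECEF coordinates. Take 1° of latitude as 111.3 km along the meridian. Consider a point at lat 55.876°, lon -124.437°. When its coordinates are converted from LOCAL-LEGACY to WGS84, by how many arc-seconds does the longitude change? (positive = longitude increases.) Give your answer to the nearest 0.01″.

sin φ = 0.827825, cos φ = 0.560986, sin λ = -0.824748, cos λ = -0.565500.
East component: ΔE = −sin λ·ΔX + cos λ·ΔY = −(-0.824748)(-218) + (-0.565500)(-528) = 118.79 m.
1° of latitude spans 111300 m; at latitude φ, 1° of longitude spans that × cos φ = 62437.7 m, so Δλ = 118.79 / 62437.7 × 3600 = 6.849″.

Δλ = 6.85″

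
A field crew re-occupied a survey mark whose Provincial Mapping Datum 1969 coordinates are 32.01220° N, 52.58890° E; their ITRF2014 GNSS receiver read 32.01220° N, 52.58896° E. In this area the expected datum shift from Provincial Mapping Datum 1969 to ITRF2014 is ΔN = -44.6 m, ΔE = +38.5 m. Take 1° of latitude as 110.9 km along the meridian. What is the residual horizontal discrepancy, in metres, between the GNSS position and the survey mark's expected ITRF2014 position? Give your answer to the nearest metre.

Observed coordinate differences: Δφ = +0.00000°, Δλ = +0.00006°.
Converting to metres (1° lat = 110900 m, cos φ = 0.847935): observed ΔN = 0.0 m, observed ΔE = 5.6 m.
Subtracting the expected shift leaves a residual of 0.0 − (-44.6) = 44.6 m north and 5.6 − (38.5) = -32.9 m east.
Residual distance = √(44.6² + (-32.9)²) = 55.4 m.

55 m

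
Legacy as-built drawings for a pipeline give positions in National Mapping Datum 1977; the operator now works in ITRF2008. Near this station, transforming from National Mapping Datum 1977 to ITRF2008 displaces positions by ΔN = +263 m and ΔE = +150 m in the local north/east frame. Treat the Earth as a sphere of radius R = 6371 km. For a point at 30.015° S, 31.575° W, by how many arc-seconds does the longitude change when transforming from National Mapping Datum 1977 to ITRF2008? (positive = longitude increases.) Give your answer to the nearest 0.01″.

Δλ = 5.61″

At latitude -30.015°, cos φ = 0.865894.
One radian of longitude at latitude φ spans R cos φ, so Δλ = ΔE / (R cos φ) = 150.0 / (6371000 × 0.865894) = 2.7191e-05 rad = 5.608″.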